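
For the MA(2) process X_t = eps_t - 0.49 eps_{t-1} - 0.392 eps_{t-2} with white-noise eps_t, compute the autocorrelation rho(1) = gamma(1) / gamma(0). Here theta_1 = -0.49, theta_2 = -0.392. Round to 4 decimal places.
\rho(1) = -0.2138

For an MA(q) process with theta_0 = 1, the autocovariance is
  gamma(k) = sigma^2 * sum_{i=0..q-k} theta_i * theta_{i+k},
and rho(k) = gamma(k) / gamma(0). Sigma^2 cancels.
  numerator   = (1)*(-0.49) + (-0.49)*(-0.392) = -0.29792.
  denominator = (1)^2 + (-0.49)^2 + (-0.392)^2 = 1.393764.
  rho(1) = -0.29792 / 1.393764 = -0.2138.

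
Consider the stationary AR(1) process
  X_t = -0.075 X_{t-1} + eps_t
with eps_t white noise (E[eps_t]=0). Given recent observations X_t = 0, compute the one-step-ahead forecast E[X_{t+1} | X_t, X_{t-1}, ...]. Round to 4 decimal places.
E[X_{t+1} \mid \mathcal F_t] = 0.0000

For an AR(p) model X_t = c + sum_i phi_i X_{t-i} + eps_t, the
one-step-ahead conditional mean is
  E[X_{t+1} | X_t, ...] = c + sum_i phi_i X_{t+1-i}.
Substitute known values:
  E[X_{t+1} | ...] = (-0.075) * (0)
                   = 0.0000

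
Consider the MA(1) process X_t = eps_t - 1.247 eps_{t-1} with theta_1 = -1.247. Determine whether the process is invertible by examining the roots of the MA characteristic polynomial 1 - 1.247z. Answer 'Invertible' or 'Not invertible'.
\text{Not invertible}

The MA(q) characteristic polynomial is P(z) = 1 - 1.247z.
Invertibility requires all roots to lie outside the unit circle, i.e. |z| > 1 for every root.
This is linear in z: 1 + (-1.247) z = 0  =>  z = -1/(-1.247) = 0.801925,  |z| = 0.801925.
Moduli of all roots: 0.8019.
All moduli strictly greater than 1? No.
Verdict: Not invertible.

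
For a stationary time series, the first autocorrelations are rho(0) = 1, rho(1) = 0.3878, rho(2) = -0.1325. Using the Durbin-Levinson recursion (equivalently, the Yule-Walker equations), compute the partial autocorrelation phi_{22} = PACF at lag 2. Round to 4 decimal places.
\phi_{22} = -0.3330

The PACF at lag k is phi_{kk}, the last component of the solution
to the Yule-Walker system G_k phi = r_k where
  (G_k)_{ij} = rho(|i - j|), (r_k)_i = rho(i), i,j = 1..k.
Equivalently, Durbin-Levinson gives phi_{kk} iteratively:
  phi_{11} = rho(1)
  phi_{kk} = [rho(k) - sum_{j=1..k-1} phi_{k-1,j} rho(k-j)]
            / [1 - sum_{j=1..k-1} phi_{k-1,j} rho(j)],
  phi_{k,j} = phi_{k-1,j} - phi_{kk} phi_{k-1,k-j},  j = 1..k-1.
Step k = 1:
  phi_11 = rho(1) = 0.3878.
Step k = 2:
  phi_22 = [rho(2) - phi_11 rho(1)] / [1 - phi_11 rho(1)] = [-0.1325 - (0.3878)(0.3878)] / [1 - (0.3878)(0.3878)]
         = -0.28288884 / 0.84961116 = -0.333.
Therefore phi_{22} = -0.3330.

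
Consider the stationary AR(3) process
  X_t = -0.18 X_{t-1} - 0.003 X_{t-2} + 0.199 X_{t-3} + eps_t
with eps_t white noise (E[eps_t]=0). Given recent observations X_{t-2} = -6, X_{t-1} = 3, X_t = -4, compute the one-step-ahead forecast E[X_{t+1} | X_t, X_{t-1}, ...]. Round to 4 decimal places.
E[X_{t+1} \mid \mathcal F_t] = -0.4830

For an AR(p) model X_t = c + sum_i phi_i X_{t-i} + eps_t, the
one-step-ahead conditional mean is
  E[X_{t+1} | X_t, ...] = c + sum_i phi_i X_{t+1-i}.
Substitute known values:
  E[X_{t+1} | ...] = (-0.18) * (-4) + (-0.003) * (3) + (0.199) * (-6)
                   = -0.4830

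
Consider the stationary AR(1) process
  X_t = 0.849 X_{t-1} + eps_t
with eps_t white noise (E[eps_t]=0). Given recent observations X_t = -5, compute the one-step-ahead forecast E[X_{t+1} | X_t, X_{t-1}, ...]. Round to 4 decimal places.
E[X_{t+1} \mid \mathcal F_t] = -4.2450

For an AR(p) model X_t = c + sum_i phi_i X_{t-i} + eps_t, the
one-step-ahead conditional mean is
  E[X_{t+1} | X_t, ...] = c + sum_i phi_i X_{t+1-i}.
Substitute known values:
  E[X_{t+1} | ...] = (0.849) * (-5)
                   = -4.2450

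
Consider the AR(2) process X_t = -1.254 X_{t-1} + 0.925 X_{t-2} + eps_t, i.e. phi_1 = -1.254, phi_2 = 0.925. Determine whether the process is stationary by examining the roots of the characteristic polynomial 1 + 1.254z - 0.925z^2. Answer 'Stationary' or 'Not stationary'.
\text{Not stationary}

The AR(p) characteristic polynomial is P(z) = 1 + 1.254z - 0.925z^2.
Stationarity requires all roots to lie outside the unit circle, i.e. |z| > 1 for every root.
Set 1 + (1.254) z + (-0.925) z^2 = 0, i.e. a z^2 + b z + c = 0 with a = -0.925, b = 1.254, c = 1.
Discriminant D = b^2 - 4ac = (1.254)^2 - 4*(-0.925)*1 = 1.572516 - (-3.7) = 5.272516.
D >= 0, so the roots are real: z = (-b +/- sqrt(D)) / (2a) = (-1.254 +/- 2.296196) / (-1.85).
  z_1 = (-1.254 + 2.296196) / (-1.85) = -0.5633,   |z_1| = 0.5633.
  z_2 = (-1.254 - 2.296196) / (-1.85) = 1.919,   |z_2| = 1.919.
Moduli of all roots: 0.5633, 1.9190.
All moduli strictly greater than 1? No.
Verdict: Not stationary.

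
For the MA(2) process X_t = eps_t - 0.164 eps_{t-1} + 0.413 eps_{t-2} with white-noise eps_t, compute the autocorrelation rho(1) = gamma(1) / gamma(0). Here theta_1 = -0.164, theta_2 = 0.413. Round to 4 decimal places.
\rho(1) = -0.1935

For an MA(q) process with theta_0 = 1, the autocovariance is
  gamma(k) = sigma^2 * sum_{i=0..q-k} theta_i * theta_{i+k},
and rho(k) = gamma(k) / gamma(0). Sigma^2 cancels.
  numerator   = (1)*(-0.164) + (-0.164)*(0.413) = -0.231732.
  denominator = (1)^2 + (-0.164)^2 + (0.413)^2 = 1.197465.
  rho(1) = -0.231732 / 1.197465 = -0.1935.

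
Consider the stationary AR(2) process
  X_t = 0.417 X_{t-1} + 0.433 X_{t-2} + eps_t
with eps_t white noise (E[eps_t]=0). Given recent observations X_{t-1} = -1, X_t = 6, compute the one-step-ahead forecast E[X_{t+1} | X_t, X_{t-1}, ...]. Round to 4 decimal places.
E[X_{t+1} \mid \mathcal F_t] = 2.0690

For an AR(p) model X_t = c + sum_i phi_i X_{t-i} + eps_t, the
one-step-ahead conditional mean is
  E[X_{t+1} | X_t, ...] = c + sum_i phi_i X_{t+1-i}.
Substitute known values:
  E[X_{t+1} | ...] = (0.417) * (6) + (0.433) * (-1)
                   = 2.0690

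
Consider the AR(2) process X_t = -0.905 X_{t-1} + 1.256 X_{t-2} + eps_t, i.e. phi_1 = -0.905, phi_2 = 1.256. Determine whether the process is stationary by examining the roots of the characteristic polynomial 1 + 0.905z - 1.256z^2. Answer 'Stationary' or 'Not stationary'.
\text{Not stationary}

The AR(p) characteristic polynomial is P(z) = 1 + 0.905z - 1.256z^2.
Stationarity requires all roots to lie outside the unit circle, i.e. |z| > 1 for every root.
Set 1 + (0.905) z + (-1.256) z^2 = 0, i.e. a z^2 + b z + c = 0 with a = -1.256, b = 0.905, c = 1.
Discriminant D = b^2 - 4ac = (0.905)^2 - 4*(-1.256)*1 = 0.819025 - (-5.024) = 5.843025.
D >= 0, so the roots are real: z = (-b +/- sqrt(D)) / (2a) = (-0.905 +/- 2.417235) / (-2.512).
  z_1 = (-0.905 + 2.417235) / (-2.512) = -0.602,   |z_1| = 0.602.
  z_2 = (-0.905 - 2.417235) / (-2.512) = 1.3225,   |z_2| = 1.3225.
Moduli of all roots: 0.6020, 1.3225.
All moduli strictly greater than 1? No.
Verdict: Not stationary.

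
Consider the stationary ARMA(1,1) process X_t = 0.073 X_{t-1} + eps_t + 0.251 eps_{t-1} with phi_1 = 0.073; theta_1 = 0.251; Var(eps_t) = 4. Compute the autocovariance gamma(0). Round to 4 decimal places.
\gamma(0) = 4.4222

Multiply the model equation by X_{t-k} and take expectations. With theta_0 = psi_0 = 1 and psi_j the MA(infinity) weights, this gives
  gamma(k) - sum_i phi_i gamma(k-i) = c_k,
  c_k = sigma^2 * sum_{j=k..q} theta_j psi_{j-k}   (c_k = 0 for k > q),
using gamma(-m) = gamma(m).
psi-weights needed (psi_j = theta_j + sum_i phi_i psi_{j-i}):
  psi_1 = theta_1 + phi_1 = 0.251 + (0.073) = 0.324
Right-hand sides:
  c_0 = sigma^2 (1 + theta_1 psi_1) = 4 * (1 + (0.251)(0.324)) = 4 * 1.081324 = 4.325296
  c_1 = sigma^2 theta_1 = 4 * (0.251) = 1.004
  c_2 = 0
Equations for k = 0 and k = 1 (AR order 1):
  gamma(0) = phi_1 gamma(1) + c_0
  gamma(1) = phi_1 gamma(0) + c_1
Substituting the second into the first: gamma(0) (1 - phi_1^2) = c_0 + phi_1 c_1, so
  gamma(0) = (c_0 + phi_1 c_1) / (1 - phi_1^2) = (4.325296 + (0.073)(1.004)) / (1 - (0.073)^2) = 4.398588 / 0.994671 = 4.422154.
Therefore gamma(0) = 4.4222 (to 4 decimal places).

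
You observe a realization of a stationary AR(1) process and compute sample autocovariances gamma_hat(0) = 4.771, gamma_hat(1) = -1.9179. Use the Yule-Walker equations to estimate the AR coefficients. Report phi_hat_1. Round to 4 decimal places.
\hat\phi_{1} = -0.4020

The Yule-Walker equations for an AR(p) process read, in matrix form,
  Gamma_p phi = r_p,   with   (Gamma_p)_{ij} = gamma(|i - j|),
                       (r_p)_i = gamma(i),   i,j = 1..p.
Substitute the sample gammas (Toeplitz matrix and right-hand side of size 1):
  Gamma_p = [[4.771]]
  r_p     = [-1.9179]
With p = 1 this is the single equation gamma(0) phi_1 = gamma(1):
  phi_hat_1 = gamma(1) / gamma(0) = -1.9179 / 4.771 = -0.4020.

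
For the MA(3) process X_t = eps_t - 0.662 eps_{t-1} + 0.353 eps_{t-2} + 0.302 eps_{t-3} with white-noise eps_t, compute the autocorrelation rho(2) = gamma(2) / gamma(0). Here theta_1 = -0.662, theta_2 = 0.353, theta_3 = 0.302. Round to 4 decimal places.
\rho(2) = 0.0925

For an MA(q) process with theta_0 = 1, the autocovariance is
  gamma(k) = sigma^2 * sum_{i=0..q-k} theta_i * theta_{i+k},
and rho(k) = gamma(k) / gamma(0). Sigma^2 cancels.
  numerator   = (1)*(0.353) + (-0.662)*(0.302) = 0.153076.
  denominator = (1)^2 + (-0.662)^2 + (0.353)^2 + (0.302)^2 = 1.654057.
  rho(2) = 0.153076 / 1.654057 = 0.0925.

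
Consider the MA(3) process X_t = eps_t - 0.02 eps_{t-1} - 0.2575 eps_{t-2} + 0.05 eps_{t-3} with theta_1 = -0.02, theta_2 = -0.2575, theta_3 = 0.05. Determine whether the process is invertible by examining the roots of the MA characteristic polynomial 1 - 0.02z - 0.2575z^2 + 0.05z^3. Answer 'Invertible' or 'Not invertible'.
\text{Invertible}

The MA(q) characteristic polynomial is P(z) = 1 - 0.02z - 0.2575z^2 + 0.05z^3.
Invertibility requires all roots to lie outside the unit circle, i.e. |z| > 1 for every root.
Degree 3: look for a simple real root z0 first, then factor out (1 - z/z0) and solve the remaining quadratic.
Testing z0 = 4: P(4) = 1 + (-0.02)(4) + (-0.2575)(4)^2 + (0.05)(4)^3
  = 1 + (-0.08) + (-4.12) + (3.2) = 0.  So z_0 = 4 is a root, |z_0| = 4.
Divide out the factor (1 - 0.25 z) = (1 - z/z0) (since 1/z0 = 0.25):
  P(z) = (1 - 0.25 z)(1 + (0.23) z + (-0.2) z^2)
  [check: z-coef 0.23 - (0.25) = -0.02; z^2-coef -0.2 - (0.25)(0.23) = -0.2575; z^3-coef -(0.25)(-0.2) = 0.05.]
Remaining roots from the quadratic factor 1 + (0.23) z + (-0.2) z^2:
  Set 1 + (0.23) z + (-0.2) z^2 = 0, i.e. a z^2 + b z + c = 0 with a = -0.2, b = 0.23, c = 1.
  Discriminant D = b^2 - 4ac = (0.23)^2 - 4*(-0.2)*1 = 0.0529 - (-0.8) = 0.8529.
  D >= 0, so the roots are real: z = (-b +/- sqrt(D)) / (2a) = (-0.23 +/- 0.923526) / (-0.4).
    z_1 = (-0.23 + 0.923526) / (-0.4) = -1.7338,   |z_1| = 1.7338.
    z_2 = (-0.23 - 0.923526) / (-0.4) = 2.8838,   |z_2| = 2.8838.
Moduli of all roots: 4.0000, 1.7338, 2.8838.
All moduli strictly greater than 1? Yes.
Verdict: Invertible.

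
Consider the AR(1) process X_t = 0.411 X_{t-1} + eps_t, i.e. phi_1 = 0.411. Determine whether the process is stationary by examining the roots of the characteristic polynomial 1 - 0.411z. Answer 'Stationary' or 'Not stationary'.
\text{Stationary}

The AR(p) characteristic polynomial is P(z) = 1 - 0.411z.
Stationarity requires all roots to lie outside the unit circle, i.e. |z| > 1 for every root.
This is linear in z: 1 + (-0.411) z = 0  =>  z = -1/(-0.411) = 2.43309,  |z| = 2.43309.
Moduli of all roots: 2.4331.
All moduli strictly greater than 1? Yes.
Verdict: Stationary.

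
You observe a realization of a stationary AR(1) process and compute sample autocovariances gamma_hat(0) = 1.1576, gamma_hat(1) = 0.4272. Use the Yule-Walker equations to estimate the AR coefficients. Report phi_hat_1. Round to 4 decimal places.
\hat\phi_{1} = 0.3690

The Yule-Walker equations for an AR(p) process read, in matrix form,
  Gamma_p phi = r_p,   with   (Gamma_p)_{ij} = gamma(|i - j|),
                       (r_p)_i = gamma(i),   i,j = 1..p.
Substitute the sample gammas (Toeplitz matrix and right-hand side of size 1):
  Gamma_p = [[1.1576]]
  r_p     = [0.4272]
With p = 1 this is the single equation gamma(0) phi_1 = gamma(1):
  phi_hat_1 = gamma(1) / gamma(0) = 0.4272 / 1.1576 = 0.3690.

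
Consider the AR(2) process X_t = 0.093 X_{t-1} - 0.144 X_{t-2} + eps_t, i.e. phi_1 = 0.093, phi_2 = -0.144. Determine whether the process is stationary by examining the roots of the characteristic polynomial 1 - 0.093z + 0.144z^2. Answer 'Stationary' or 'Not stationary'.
\text{Stationary}

The AR(p) characteristic polynomial is P(z) = 1 - 0.093z + 0.144z^2.
Stationarity requires all roots to lie outside the unit circle, i.e. |z| > 1 for every root.
Set 1 + (-0.093) z + (0.144) z^2 = 0, i.e. a z^2 + b z + c = 0 with a = 0.144, b = -0.093, c = 1.
Discriminant D = b^2 - 4ac = (-0.093)^2 - 4*(0.144)*1 = 0.008649 - (0.576) = -0.567351.
D < 0, so the roots are the complex-conjugate pair z = (-b +/- i sqrt(-D)) / (2a) = 0.3229 +/- 2.6154i.
For a conjugate pair |z|^2 = z * conj(z) = (product of roots) = c/a = 1/(0.144) = 6.944444, so |z| = sqrt(6.944444) = 2.6352 for both roots.
Moduli of all roots: 2.6352, 2.6352.
All moduli strictly greater than 1? Yes.
Verdict: Stationary.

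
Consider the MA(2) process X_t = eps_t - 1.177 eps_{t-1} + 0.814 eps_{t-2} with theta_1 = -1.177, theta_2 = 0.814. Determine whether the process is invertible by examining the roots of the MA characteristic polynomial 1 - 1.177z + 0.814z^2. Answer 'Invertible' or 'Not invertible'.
\text{Invertible}

The MA(q) characteristic polynomial is P(z) = 1 - 1.177z + 0.814z^2.
Invertibility requires all roots to lie outside the unit circle, i.e. |z| > 1 for every root.
Set 1 + (-1.177) z + (0.814) z^2 = 0, i.e. a z^2 + b z + c = 0 with a = 0.814, b = -1.177, c = 1.
Discriminant D = b^2 - 4ac = (-1.177)^2 - 4*(0.814)*1 = 1.385329 - (3.256) = -1.870671.
D < 0, so the roots are the complex-conjugate pair z = (-b +/- i sqrt(-D)) / (2a) = 0.723 +/- 0.8401i.
For a conjugate pair |z|^2 = z * conj(z) = (product of roots) = c/a = 1/(0.814) = 1.228501, so |z| = sqrt(1.228501) = 1.1084 for both roots.
Moduli of all roots: 1.1084, 1.1084.
All moduli strictly greater than 1? Yes.
Verdict: Invertible.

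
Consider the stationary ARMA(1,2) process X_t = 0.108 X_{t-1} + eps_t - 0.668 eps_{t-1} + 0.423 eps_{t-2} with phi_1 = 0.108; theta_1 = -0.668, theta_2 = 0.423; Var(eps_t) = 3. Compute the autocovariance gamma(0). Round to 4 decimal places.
\gamma(0) = 4.3397

Multiply the model equation by X_{t-k} and take expectations. With theta_0 = psi_0 = 1 and psi_j the MA(infinity) weights, this gives
  gamma(k) - sum_i phi_i gamma(k-i) = c_k,
  c_k = sigma^2 * sum_{j=k..q} theta_j psi_{j-k}   (c_k = 0 for k > q),
using gamma(-m) = gamma(m).
psi-weights needed (psi_j = theta_j + sum_i phi_i psi_{j-i}):
  psi_1 = theta_1 + phi_1 = -0.668 + (0.108) = -0.56
  psi_2 = theta_2 + phi_1 psi_1 = 0.423 + (0.108)(-0.56) = 0.36252
Right-hand sides:
  c_0 = sigma^2 (1 + theta_1 psi_1 + theta_2 psi_2) = 3 * (1 + (-0.668)(-0.56) + (0.423)(0.36252)) = 3 * 1.527426 = 4.582278
  c_1 = sigma^2 (theta_1 + theta_2 psi_1) = 3 * (-0.668 + (0.423)(-0.56)) = -2.71464
  c_2 = sigma^2 theta_2 = 3 * (0.423) = 1.269
Equations for k = 0 and k = 1 (AR order 1):
  gamma(0) = phi_1 gamma(1) + c_0
  gamma(1) = phi_1 gamma(0) + c_1
Substituting the second into the first: gamma(0) (1 - phi_1^2) = c_0 + phi_1 c_1, so
  gamma(0) = (c_0 + phi_1 c_1) / (1 - phi_1^2) = (4.582278 + (0.108)(-2.71464)) / (1 - (0.108)^2) = 4.289097 / 0.988336 = 4.339715.
Therefore gamma(0) = 4.3397 (to 4 decimal places).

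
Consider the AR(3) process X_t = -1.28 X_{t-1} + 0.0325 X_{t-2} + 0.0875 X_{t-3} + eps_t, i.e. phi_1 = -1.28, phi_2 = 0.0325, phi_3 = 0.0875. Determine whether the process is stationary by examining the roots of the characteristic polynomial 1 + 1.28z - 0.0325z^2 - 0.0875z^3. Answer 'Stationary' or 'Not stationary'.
\text{Not stationary}

The AR(p) characteristic polynomial is P(z) = 1 + 1.28z - 0.0325z^2 - 0.0875z^3.
Stationarity requires all roots to lie outside the unit circle, i.e. |z| > 1 for every root.
Degree 3: look for a simple real root z0 first, then factor out (1 - z/z0) and solve the remaining quadratic.
Testing z0 = -0.8: P(-0.8) = 1 + (1.28)(-0.8) + (-0.0325)(-0.8)^2 + (-0.0875)(-0.8)^3
  = 1 + (-1.024) + (-0.0208) + (0.0448) = 0.  So z_0 = -0.8 is a root, |z_0| = 0.8.
Divide out the factor (1 + 1.25 z) = (1 - z/z0) (since 1/z0 = -1.25):
  P(z) = (1 + 1.25 z)(1 + (0.03) z + (-0.07) z^2)
  [check: z-coef 0.03 - (-1.25) = 1.28; z^2-coef -0.07 - (-1.25)(0.03) = -0.0325; z^3-coef -(-1.25)(-0.07) = -0.0875.]
Remaining roots from the quadratic factor 1 + (0.03) z + (-0.07) z^2:
  Set 1 + (0.03) z + (-0.07) z^2 = 0, i.e. a z^2 + b z + c = 0 with a = -0.07, b = 0.03, c = 1.
  Discriminant D = b^2 - 4ac = (0.03)^2 - 4*(-0.07)*1 = 0.0009 - (-0.28) = 0.2809.
  D >= 0, so the roots are real: z = (-b +/- sqrt(D)) / (2a) = (-0.03 +/- 0.53) / (-0.14).
    z_1 = (-0.03 + 0.53) / (-0.14) = -3.5714,   |z_1| = 3.5714.
    z_2 = (-0.03 - 0.53) / (-0.14) = 4,   |z_2| = 4.
Moduli of all roots: 0.8000, 3.5714, 4.0000.
All moduli strictly greater than 1? No.
Verdict: Not stationary.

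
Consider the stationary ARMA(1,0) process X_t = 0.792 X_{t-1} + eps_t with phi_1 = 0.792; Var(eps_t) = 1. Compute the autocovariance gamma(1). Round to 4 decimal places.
\gamma(1) = 2.1248

Multiply the model equation by X_{t-k} and take expectations. With theta_0 = psi_0 = 1 and psi_j the MA(infinity) weights, this gives
  gamma(k) - sum_i phi_i gamma(k-i) = c_k,
  c_k = sigma^2 * sum_{j=k..q} theta_j psi_{j-k}   (c_k = 0 for k > q),
using gamma(-m) = gamma(m).
Pure AR (q = 0): c_0 = sigma^2 = 1, c_k = 0 for k >= 1.
Equations for k = 0 and k = 1 (AR order 1):
  gamma(0) = phi_1 gamma(1) + c_0
  gamma(1) = phi_1 gamma(0) + c_1
Substituting the second into the first: gamma(0) (1 - phi_1^2) = c_0 + phi_1 c_1, so
  gamma(0) = c_0 / (1 - phi_1^2) = 1 / (1 - (0.792)^2) = 1 / 0.372736 = 2.682864.
  gamma(1) = phi_1 gamma(0) = (0.792)(2.682864) = 2.124828.
Therefore gamma(1) = 2.1248 (to 4 decimal places).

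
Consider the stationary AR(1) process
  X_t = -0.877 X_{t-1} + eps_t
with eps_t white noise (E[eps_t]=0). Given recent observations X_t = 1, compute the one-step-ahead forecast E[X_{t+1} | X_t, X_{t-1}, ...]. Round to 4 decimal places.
E[X_{t+1} \mid \mathcal F_t] = -0.8770

For an AR(p) model X_t = c + sum_i phi_i X_{t-i} + eps_t, the
one-step-ahead conditional mean is
  E[X_{t+1} | X_t, ...] = c + sum_i phi_i X_{t+1-i}.
Substitute known values:
  E[X_{t+1} | ...] = (-0.877) * (1)
                   = -0.8770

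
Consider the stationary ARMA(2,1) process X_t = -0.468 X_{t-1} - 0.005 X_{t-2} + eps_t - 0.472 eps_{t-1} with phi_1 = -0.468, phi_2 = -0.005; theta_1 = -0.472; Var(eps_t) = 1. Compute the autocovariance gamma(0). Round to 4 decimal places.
\gamma(0) = 2.1227

Multiply the model equation by X_{t-k} and take expectations. With theta_0 = psi_0 = 1 and psi_j the MA(infinity) weights, this gives
  gamma(k) - sum_i phi_i gamma(k-i) = c_k,
  c_k = sigma^2 * sum_{j=k..q} theta_j psi_{j-k}   (c_k = 0 for k > q),
using gamma(-m) = gamma(m).
psi-weights needed (psi_j = theta_j + sum_i phi_i psi_{j-i}):
  psi_1 = theta_1 + phi_1 = -0.472 + (-0.468) = -0.94
Right-hand sides:
  c_0 = sigma^2 (1 + theta_1 psi_1) = 1 * (1 + (-0.472)(-0.94)) = 1 * 1.44368 = 1.44368
  c_1 = sigma^2 theta_1 = 1 * (-0.472) = -0.472
  c_2 = 0
Equations for k = 0, 1, 2 (AR order 2, c_2 = 0):
  (E0) gamma(0) = phi_1 gamma(1) + phi_2 gamma(2) + c_0
  (E1) gamma(1) = phi_1 gamma(0) + phi_2 gamma(1) + c_1
  (E2) gamma(2) = phi_1 gamma(1) + phi_2 gamma(0)
From (E1): gamma(1) = A gamma(0) + B with
  A = phi_1 / (1 - phi_2) = -0.468 / 1.005 = -0.465672,   B = c_1 / (1 - phi_2) = -0.472 / 1.005 = -0.469652.
Insert (E2) into (E0): gamma(0) (1 - phi_2^2) = phi_1 (1 + phi_2) gamma(1) + c_0.
  phi_1 (1 + phi_2) = (-0.468)(0.995) = -0.46566,   1 - phi_2^2 = 0.999975.
Replace gamma(1) by A gamma(0) + B and collect gamma(0):
  gamma(0) [0.999975 - (-0.46566)(-0.465672)] = (-0.46566)(-0.469652) + 1.44368
  gamma(0) * 0.78313 = 1.662378
  gamma(0) = 1.662378 / 0.78313 = 2.122735.
Therefore gamma(0) = 2.1227 (to 4 decimal places).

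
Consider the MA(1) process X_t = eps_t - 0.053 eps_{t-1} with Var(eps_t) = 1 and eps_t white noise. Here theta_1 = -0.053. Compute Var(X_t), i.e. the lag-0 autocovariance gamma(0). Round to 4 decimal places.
\gamma(0) = 1.0028

For an MA(q) process X_t = eps_t + sum_i theta_i eps_{t-i} with
Var(eps_t) = sigma^2, the variance is
  gamma(0) = sigma^2 * (1 + sum_i theta_i^2).
  sum_i theta_i^2 = (-0.053)^2 = 0.002809.
  gamma(0) = 1 * (1 + 0.002809) = 1 * 1.002809 = 1.002809, which rounds to 1.0028.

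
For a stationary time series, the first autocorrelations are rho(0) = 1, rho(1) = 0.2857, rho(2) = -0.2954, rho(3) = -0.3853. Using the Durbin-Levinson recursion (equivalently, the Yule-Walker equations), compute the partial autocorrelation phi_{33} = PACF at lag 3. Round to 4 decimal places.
\phi_{33} = -0.1951

The PACF at lag k is phi_{kk}, the last component of the solution
to the Yule-Walker system G_k phi = r_k where
  (G_k)_{ij} = rho(|i - j|), (r_k)_i = rho(i), i,j = 1..k.
Equivalently, Durbin-Levinson gives phi_{kk} iteratively:
  phi_{11} = rho(1)
  phi_{kk} = [rho(k) - sum_{j=1..k-1} phi_{k-1,j} rho(k-j)]
            / [1 - sum_{j=1..k-1} phi_{k-1,j} rho(j)],
  phi_{k,j} = phi_{k-1,j} - phi_{kk} phi_{k-1,k-j},  j = 1..k-1.
Step k = 1:
  phi_11 = rho(1) = 0.2857.
Step k = 2:
  phi_22 = [rho(2) - phi_11 rho(1)] / [1 - phi_11 rho(1)] = [-0.2954 - (0.2857)(0.2857)] / [1 - (0.2857)(0.2857)]
         = -0.37702449 / 0.91837551 = -0.410534.
  Update: phi_21 = phi_11 - phi_22 phi_11 = 0.2857 - (-0.410534)(0.2857) = 0.40299.
Step k = 3:
  phi_33 = [rho(3) - phi_21 rho(2) - phi_22 rho(1)] / [1 - phi_21 rho(1) - phi_22 rho(2)]
    numerator   = -0.3853 - (0.40299)(-0.2954) - (-0.410534)(0.2857) = -0.14896727
    denominator = 1 - (0.40299)(0.2857) - (-0.410534)(-0.2954) = 0.76359409
  phi_33 = -0.14896727 / 0.76359409 = -0.1951.
Therefore phi_{33} = -0.1951.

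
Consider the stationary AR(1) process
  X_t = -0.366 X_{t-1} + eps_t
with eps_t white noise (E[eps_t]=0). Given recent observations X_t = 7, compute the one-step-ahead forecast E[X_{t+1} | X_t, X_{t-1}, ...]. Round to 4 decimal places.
E[X_{t+1} \mid \mathcal F_t] = -2.5620

For an AR(p) model X_t = c + sum_i phi_i X_{t-i} + eps_t, the
one-step-ahead conditional mean is
  E[X_{t+1} | X_t, ...] = c + sum_i phi_i X_{t+1-i}.
Substitute known values:
  E[X_{t+1} | ...] = (-0.366) * (7)
                   = -2.5620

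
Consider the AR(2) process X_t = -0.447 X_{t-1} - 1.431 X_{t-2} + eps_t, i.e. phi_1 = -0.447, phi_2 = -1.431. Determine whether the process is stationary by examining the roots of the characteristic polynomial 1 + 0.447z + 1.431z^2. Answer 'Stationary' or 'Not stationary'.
\text{Not stationary}

The AR(p) characteristic polynomial is P(z) = 1 + 0.447z + 1.431z^2.
Stationarity requires all roots to lie outside the unit circle, i.e. |z| > 1 for every root.
Set 1 + (0.447) z + (1.431) z^2 = 0, i.e. a z^2 + b z + c = 0 with a = 1.431, b = 0.447, c = 1.
Discriminant D = b^2 - 4ac = (0.447)^2 - 4*(1.431)*1 = 0.199809 - (5.724) = -5.524191.
D < 0, so the roots are the complex-conjugate pair z = (-b +/- i sqrt(-D)) / (2a) = -0.1562 +/- 0.8212i.
For a conjugate pair |z|^2 = z * conj(z) = (product of roots) = c/a = 1/(1.431) = 0.698812, so |z| = sqrt(0.698812) = 0.8359 for both roots.
Moduli of all roots: 0.8359, 0.8359.
All moduli strictly greater than 1? No.
Verdict: Not stationary.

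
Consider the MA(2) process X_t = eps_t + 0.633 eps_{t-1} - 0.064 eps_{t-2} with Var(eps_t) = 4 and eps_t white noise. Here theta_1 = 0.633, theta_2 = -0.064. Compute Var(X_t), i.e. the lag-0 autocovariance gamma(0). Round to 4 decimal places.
\gamma(0) = 5.6191

For an MA(q) process X_t = eps_t + sum_i theta_i eps_{t-i} with
Var(eps_t) = sigma^2, the variance is
  gamma(0) = sigma^2 * (1 + sum_i theta_i^2).
  sum_i theta_i^2 = (0.633)^2 + (-0.064)^2 = 0.400689 + 0.004096 = 0.404785.
  gamma(0) = 4 * (1 + 0.404785) = 4 * 1.404785 = 5.61914, which rounds to 5.6191.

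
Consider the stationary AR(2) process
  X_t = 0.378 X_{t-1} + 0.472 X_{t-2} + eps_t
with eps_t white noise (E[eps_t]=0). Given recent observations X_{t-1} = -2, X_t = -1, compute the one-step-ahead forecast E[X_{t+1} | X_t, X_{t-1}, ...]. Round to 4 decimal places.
E[X_{t+1} \mid \mathcal F_t] = -1.3220

For an AR(p) model X_t = c + sum_i phi_i X_{t-i} + eps_t, the
one-step-ahead conditional mean is
  E[X_{t+1} | X_t, ...] = c + sum_i phi_i X_{t+1-i}.
Substitute known values:
  E[X_{t+1} | ...] = (0.378) * (-1) + (0.472) * (-2)
                   = -1.3220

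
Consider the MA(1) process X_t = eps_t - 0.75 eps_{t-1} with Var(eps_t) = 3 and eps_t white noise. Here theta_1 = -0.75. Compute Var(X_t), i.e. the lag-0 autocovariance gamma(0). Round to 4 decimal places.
\gamma(0) = 4.6875

For an MA(q) process X_t = eps_t + sum_i theta_i eps_{t-i} with
Var(eps_t) = sigma^2, the variance is
  gamma(0) = sigma^2 * (1 + sum_i theta_i^2).
  sum_i theta_i^2 = (-0.75)^2 = 0.5625.
  gamma(0) = 3 * (1 + 0.5625) = 3 * 1.5625 = 4.6875.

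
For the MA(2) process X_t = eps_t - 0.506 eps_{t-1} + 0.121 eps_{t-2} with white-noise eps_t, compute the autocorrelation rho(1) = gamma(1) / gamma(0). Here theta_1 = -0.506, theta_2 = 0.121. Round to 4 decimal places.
\rho(1) = -0.4464

For an MA(q) process with theta_0 = 1, the autocovariance is
  gamma(k) = sigma^2 * sum_{i=0..q-k} theta_i * theta_{i+k},
and rho(k) = gamma(k) / gamma(0). Sigma^2 cancels.
  numerator   = (1)*(-0.506) + (-0.506)*(0.121) = -0.567226.
  denominator = (1)^2 + (-0.506)^2 + (0.121)^2 = 1.270677.
  rho(1) = -0.567226 / 1.270677 = -0.4464.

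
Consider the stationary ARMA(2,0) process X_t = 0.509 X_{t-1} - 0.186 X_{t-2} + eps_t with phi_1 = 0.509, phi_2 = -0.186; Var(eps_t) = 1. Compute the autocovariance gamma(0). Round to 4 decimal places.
\gamma(0) = 1.2697

Multiply the model equation by X_{t-k} and take expectations. With theta_0 = psi_0 = 1 and psi_j the MA(infinity) weights, this gives
  gamma(k) - sum_i phi_i gamma(k-i) = c_k,
  c_k = sigma^2 * sum_{j=k..q} theta_j psi_{j-k}   (c_k = 0 for k > q),
using gamma(-m) = gamma(m).
Pure AR (q = 0): c_0 = sigma^2 = 1, c_k = 0 for k >= 1.
Equations for k = 0, 1, 2 (AR order 2, c_2 = 0):
  (E0) gamma(0) = phi_1 gamma(1) + phi_2 gamma(2) + c_0
  (E1) gamma(1) = phi_1 gamma(0) + phi_2 gamma(1) + c_1
  (E2) gamma(2) = phi_1 gamma(1) + phi_2 gamma(0)
From (E1): gamma(1) = A gamma(0) + B with
  A = phi_1 / (1 - phi_2) = 0.509 / 1.186 = 0.429174,   B = c_1 / (1 - phi_2) = 0 / 1.186 = 0.
Insert (E2) into (E0): gamma(0) (1 - phi_2^2) = phi_1 (1 + phi_2) gamma(1) + c_0.
  phi_1 (1 + phi_2) = (0.509)(0.814) = 0.414326,   1 - phi_2^2 = 0.965404.
Replace gamma(1) by A gamma(0) + B and collect gamma(0):
  gamma(0) [0.965404 - (0.414326)(0.429174)] = c_0 = 1
  gamma(0) * 0.787586 = 1
  gamma(0) = 1 / 0.787586 = 1.269702.
Therefore gamma(0) = 1.2697 (to 4 decimal places).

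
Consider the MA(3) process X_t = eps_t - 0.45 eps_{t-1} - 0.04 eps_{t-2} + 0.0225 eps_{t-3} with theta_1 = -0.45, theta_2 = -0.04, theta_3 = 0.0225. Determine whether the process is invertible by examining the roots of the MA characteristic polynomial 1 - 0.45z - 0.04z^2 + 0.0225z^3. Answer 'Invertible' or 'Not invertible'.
\text{Invertible}

The MA(q) characteristic polynomial is P(z) = 1 - 0.45z - 0.04z^2 + 0.0225z^3.
Invertibility requires all roots to lie outside the unit circle, i.e. |z| > 1 for every root.
Degree 3: look for a simple real root z0 first, then factor out (1 - z/z0) and solve the remaining quadratic.
Testing z0 = 4: P(4) = 1 + (-0.45)(4) + (-0.04)(4)^2 + (0.0225)(4)^3
  = 1 + (-1.8) + (-0.64) + (1.44) = 0.  So z_0 = 4 is a root, |z_0| = 4.
Divide out the factor (1 - 0.25 z) = (1 - z/z0) (since 1/z0 = 0.25):
  P(z) = (1 - 0.25 z)(1 + (-0.2) z + (-0.09) z^2)
  [check: z-coef -0.2 - (0.25) = -0.45; z^2-coef -0.09 - (0.25)(-0.2) = -0.04; z^3-coef -(0.25)(-0.09) = 0.0225.]
Remaining roots from the quadratic factor 1 + (-0.2) z + (-0.09) z^2:
  Set 1 + (-0.2) z + (-0.09) z^2 = 0, i.e. a z^2 + b z + c = 0 with a = -0.09, b = -0.2, c = 1.
  Discriminant D = b^2 - 4ac = (-0.2)^2 - 4*(-0.09)*1 = 0.04 - (-0.36) = 0.4.
  D >= 0, so the roots are real: z = (-b +/- sqrt(D)) / (2a) = (0.2 +/- 0.632456) / (-0.18).
    z_1 = (0.2 + 0.632456) / (-0.18) = -4.6248,   |z_1| = 4.6248.
    z_2 = (0.2 - 0.632456) / (-0.18) = 2.4025,   |z_2| = 2.4025.
Moduli of all roots: 4.0000, 4.6248, 2.4025.
All moduli strictly greater than 1? Yes.
Verdict: Invertible.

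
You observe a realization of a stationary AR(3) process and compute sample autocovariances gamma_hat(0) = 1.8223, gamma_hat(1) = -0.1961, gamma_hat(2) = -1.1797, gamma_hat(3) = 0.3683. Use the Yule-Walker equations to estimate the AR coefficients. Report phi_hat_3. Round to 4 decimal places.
\hat\phi_{3} = 0.0260

The Yule-Walker equations for an AR(p) process read, in matrix form,
  Gamma_p phi = r_p,   with   (Gamma_p)_{ij} = gamma(|i - j|),
                       (r_p)_i = gamma(i),   i,j = 1..p.
Substitute the sample gammas (Toeplitz matrix and right-hand side of size 3):
  Gamma_p = [[1.8223, -0.1961, -1.1797], [-0.1961, 1.8223, -0.1961], [-1.1797, -0.1961, 1.8223]]
  r_p     = [-0.1961, -1.1797, 0.3683]
Written out (R1..R3):
  (R1) 1.8223 phi_1 - 0.1961 phi_2 - 1.1797 phi_3 = -0.1961
  (R2) -0.1961 phi_1 + 1.8223 phi_2 - 0.1961 phi_3 = -1.1797
  (R3) -1.1797 phi_1 - 0.1961 phi_2 + 1.8223 phi_3 = 0.3683
Gaussian elimination:
  R2 <- R2 - (-0.1961/1.8223) R1 = R2 - (-0.107611) R1:  1.801197 phi_2 - 0.323049 phi_3 = -1.200803
  R3 <- R3 - (-1.1797/1.8223) R1 = R3 - (-0.647369) R1:  -0.323049 phi_2 + 1.058599 phi_3 = 0.241351
  R3 <- R3 - (-0.323049/1.801197) R2 = R3 - (-0.179352) R2:  1.00066 phi_3 = 0.025984
Back-substitution:
  phi_hat_3 = 0.025984 / 1.00066 = 0.025967
  phi_hat_2 = (-1.200803 - (-0.323049)(0.025967)) / 1.801197 = -0.662012
  phi_hat_1 = (-0.1961 - (-0.1961)(-0.662012) - (-1.1797)(0.025967)) / 1.8223 = -0.162041
So phi_hat = [-0.1620, -0.6620, 0.0260].
Therefore phi_hat_3 = 0.0260.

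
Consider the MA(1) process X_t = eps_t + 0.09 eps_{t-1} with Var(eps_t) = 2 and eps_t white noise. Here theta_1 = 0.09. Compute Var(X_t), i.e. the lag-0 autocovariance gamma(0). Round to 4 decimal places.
\gamma(0) = 2.0162

For an MA(q) process X_t = eps_t + sum_i theta_i eps_{t-i} with
Var(eps_t) = sigma^2, the variance is
  gamma(0) = sigma^2 * (1 + sum_i theta_i^2).
  sum_i theta_i^2 = (0.09)^2 = 0.0081.
  gamma(0) = 2 * (1 + 0.0081) = 2 * 1.0081 = 2.0162.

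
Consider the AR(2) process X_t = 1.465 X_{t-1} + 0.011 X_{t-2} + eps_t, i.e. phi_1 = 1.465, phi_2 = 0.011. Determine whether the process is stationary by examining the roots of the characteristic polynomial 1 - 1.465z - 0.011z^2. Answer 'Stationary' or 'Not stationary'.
\text{Not stationary}

The AR(p) characteristic polynomial is P(z) = 1 - 1.465z - 0.011z^2.
Stationarity requires all roots to lie outside the unit circle, i.e. |z| > 1 for every root.
Set 1 + (-1.465) z + (-0.011) z^2 = 0, i.e. a z^2 + b z + c = 0 with a = -0.011, b = -1.465, c = 1.
Discriminant D = b^2 - 4ac = (-1.465)^2 - 4*(-0.011)*1 = 2.146225 - (-0.044) = 2.190225.
D >= 0, so the roots are real: z = (-b +/- sqrt(D)) / (2a) = (1.465 +/- 1.479941) / (-0.022).
  z_1 = (1.465 + 1.479941) / (-0.022) = -133.8609,   |z_1| = 133.8609.
  z_2 = (1.465 - 1.479941) / (-0.022) = 0.6791,   |z_2| = 0.6791.
Moduli of all roots: 133.8609, 0.6791.
All moduli strictly greater than 1? No.
Verdict: Not stationary.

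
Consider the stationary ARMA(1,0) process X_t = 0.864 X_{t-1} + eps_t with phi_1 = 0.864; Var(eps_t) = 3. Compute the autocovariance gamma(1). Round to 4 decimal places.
\gamma(1) = 10.2247

Multiply the model equation by X_{t-k} and take expectations. With theta_0 = psi_0 = 1 and psi_j the MA(infinity) weights, this gives
  gamma(k) - sum_i phi_i gamma(k-i) = c_k,
  c_k = sigma^2 * sum_{j=k..q} theta_j psi_{j-k}   (c_k = 0 for k > q),
using gamma(-m) = gamma(m).
Pure AR (q = 0): c_0 = sigma^2 = 3, c_k = 0 for k >= 1.
Equations for k = 0 and k = 1 (AR order 1):
  gamma(0) = phi_1 gamma(1) + c_0
  gamma(1) = phi_1 gamma(0) + c_1
Substituting the second into the first: gamma(0) (1 - phi_1^2) = c_0 + phi_1 c_1, so
  gamma(0) = c_0 / (1 - phi_1^2) = 3 / (1 - (0.864)^2) = 3 / 0.253504 = 11.834133.
  gamma(1) = phi_1 gamma(0) = (0.864)(11.834133) = 10.224691.
Therefore gamma(1) = 10.2247 (to 4 decimal places).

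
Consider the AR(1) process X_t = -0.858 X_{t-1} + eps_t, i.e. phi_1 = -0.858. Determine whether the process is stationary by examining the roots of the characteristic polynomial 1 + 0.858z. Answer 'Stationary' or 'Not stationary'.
\text{Stationary}

The AR(p) characteristic polynomial is P(z) = 1 + 0.858z.
Stationarity requires all roots to lie outside the unit circle, i.e. |z| > 1 for every root.
This is linear in z: 1 + (0.858) z = 0  =>  z = -1/(0.858) = -1.165501,  |z| = 1.165501.
Moduli of all roots: 1.1655.
All moduli strictly greater than 1? Yes.
Verdict: Stationary.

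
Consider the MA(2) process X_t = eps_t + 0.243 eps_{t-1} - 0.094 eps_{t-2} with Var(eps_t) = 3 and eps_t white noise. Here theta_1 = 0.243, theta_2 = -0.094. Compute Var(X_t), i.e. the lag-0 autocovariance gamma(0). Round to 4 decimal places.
\gamma(0) = 3.2037

For an MA(q) process X_t = eps_t + sum_i theta_i eps_{t-i} with
Var(eps_t) = sigma^2, the variance is
  gamma(0) = sigma^2 * (1 + sum_i theta_i^2).
  sum_i theta_i^2 = (0.243)^2 + (-0.094)^2 = 0.059049 + 0.008836 = 0.067885.
  gamma(0) = 3 * (1 + 0.067885) = 3 * 1.067885 = 3.203655, which rounds to 3.2037.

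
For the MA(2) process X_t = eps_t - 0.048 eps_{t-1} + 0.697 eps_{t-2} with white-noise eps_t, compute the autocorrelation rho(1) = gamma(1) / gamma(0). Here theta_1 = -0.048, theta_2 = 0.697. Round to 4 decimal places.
\rho(1) = -0.0547

For an MA(q) process with theta_0 = 1, the autocovariance is
  gamma(k) = sigma^2 * sum_{i=0..q-k} theta_i * theta_{i+k},
and rho(k) = gamma(k) / gamma(0). Sigma^2 cancels.
  numerator   = (1)*(-0.048) + (-0.048)*(0.697) = -0.081456.
  denominator = (1)^2 + (-0.048)^2 + (0.697)^2 = 1.488113.
  rho(1) = -0.081456 / 1.488113 = -0.0547.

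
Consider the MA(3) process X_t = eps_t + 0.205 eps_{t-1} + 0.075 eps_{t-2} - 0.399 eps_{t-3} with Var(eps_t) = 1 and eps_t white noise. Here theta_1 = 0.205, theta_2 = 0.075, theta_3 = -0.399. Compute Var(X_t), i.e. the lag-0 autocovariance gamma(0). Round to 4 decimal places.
\gamma(0) = 1.2069

For an MA(q) process X_t = eps_t + sum_i theta_i eps_{t-i} with
Var(eps_t) = sigma^2, the variance is
  gamma(0) = sigma^2 * (1 + sum_i theta_i^2).
  sum_i theta_i^2 = (0.205)^2 + (0.075)^2 + (-0.399)^2 = 0.042025 + 0.005625 + 0.159201 = 0.206851.
  gamma(0) = 1 * (1 + 0.206851) = 1 * 1.206851 = 1.206851, which rounds to 1.2069.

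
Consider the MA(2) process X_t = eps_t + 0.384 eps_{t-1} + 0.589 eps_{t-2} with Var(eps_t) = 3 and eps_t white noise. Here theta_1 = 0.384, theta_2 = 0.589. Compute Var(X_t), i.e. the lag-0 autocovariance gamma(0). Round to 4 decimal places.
\gamma(0) = 4.4831

For an MA(q) process X_t = eps_t + sum_i theta_i eps_{t-i} with
Var(eps_t) = sigma^2, the variance is
  gamma(0) = sigma^2 * (1 + sum_i theta_i^2).
  sum_i theta_i^2 = (0.384)^2 + (0.589)^2 = 0.147456 + 0.346921 = 0.494377.
  gamma(0) = 3 * (1 + 0.494377) = 3 * 1.494377 = 4.483131, which rounds to 4.4831.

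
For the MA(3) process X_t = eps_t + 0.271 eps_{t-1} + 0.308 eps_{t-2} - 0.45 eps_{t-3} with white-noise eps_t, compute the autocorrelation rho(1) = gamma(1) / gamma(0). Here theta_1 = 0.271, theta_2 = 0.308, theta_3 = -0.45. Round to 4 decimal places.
\rho(1) = 0.1575

For an MA(q) process with theta_0 = 1, the autocovariance is
  gamma(k) = sigma^2 * sum_{i=0..q-k} theta_i * theta_{i+k},
and rho(k) = gamma(k) / gamma(0). Sigma^2 cancels.
  numerator   = (1)*(0.271) + (0.271)*(0.308) + (0.308)*(-0.45) = 0.215868.
  denominator = (1)^2 + (0.271)^2 + (0.308)^2 + (-0.45)^2 = 1.370805.
  rho(1) = 0.215868 / 1.370805 = 0.1575.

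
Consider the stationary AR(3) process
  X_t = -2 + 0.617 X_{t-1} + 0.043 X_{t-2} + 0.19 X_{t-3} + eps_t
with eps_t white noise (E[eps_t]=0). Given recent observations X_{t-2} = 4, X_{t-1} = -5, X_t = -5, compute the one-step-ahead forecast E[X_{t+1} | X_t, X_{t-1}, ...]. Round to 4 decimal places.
E[X_{t+1} \mid \mathcal F_t] = -4.5400

For an AR(p) model X_t = c + sum_i phi_i X_{t-i} + eps_t, the
one-step-ahead conditional mean is
  E[X_{t+1} | X_t, ...] = c + sum_i phi_i X_{t+1-i}.
Substitute known values:
  E[X_{t+1} | ...] = -2 + (0.617) * (-5) + (0.043) * (-5) + (0.19) * (4)
                   = -4.5400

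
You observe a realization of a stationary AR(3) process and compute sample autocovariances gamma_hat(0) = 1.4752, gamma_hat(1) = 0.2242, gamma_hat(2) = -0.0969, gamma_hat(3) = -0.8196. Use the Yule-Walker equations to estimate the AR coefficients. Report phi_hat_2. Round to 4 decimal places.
\hat\phi_{2} = 0.0000

The Yule-Walker equations for an AR(p) process read, in matrix form,
  Gamma_p phi = r_p,   with   (Gamma_p)_{ij} = gamma(|i - j|),
                       (r_p)_i = gamma(i),   i,j = 1..p.
Substitute the sample gammas (Toeplitz matrix and right-hand side of size 3):
  Gamma_p = [[1.4752, 0.2242, -0.0969], [0.2242, 1.4752, 0.2242], [-0.0969, 0.2242, 1.4752]]
  r_p     = [0.2242, -0.0969, -0.8196]
Written out (R1..R3):
  (R1) 1.4752 phi_1 + 0.2242 phi_2 - 0.0969 phi_3 = 0.2242
  (R2) 0.2242 phi_1 + 1.4752 phi_2 + 0.2242 phi_3 = -0.0969
  (R3) -0.0969 phi_1 + 0.2242 phi_2 + 1.4752 phi_3 = -0.8196
Gaussian elimination:
  R2 <- R2 - (0.2242/1.4752) R1 = R2 - (0.151979) R1:  1.441126 phi_2 + 0.238927 phi_3 = -0.130974
  R3 <- R3 - (-0.0969/1.4752) R1 = R3 - (-0.065686) R1:  0.238927 phi_2 + 1.468835 phi_3 = -0.804873
  R3 <- R3 - (0.238927/1.441126) R2 = R3 - (0.165792) R2:  1.429223 phi_3 = -0.783159
Back-substitution:
  phi_hat_3 = -0.783159 / 1.429223 = -0.547961
  phi_hat_2 = (-0.130974 - (0.238927)(-0.547961)) / 1.441126 = -0.000035
  phi_hat_1 = (0.2242 - (0.2242)(-0.000035) - (-0.0969)(-0.547961)) / 1.4752 = 0.115991
So phi_hat = [0.1160, -0.0000, -0.5480].
Therefore phi_hat_2 = 0.0000.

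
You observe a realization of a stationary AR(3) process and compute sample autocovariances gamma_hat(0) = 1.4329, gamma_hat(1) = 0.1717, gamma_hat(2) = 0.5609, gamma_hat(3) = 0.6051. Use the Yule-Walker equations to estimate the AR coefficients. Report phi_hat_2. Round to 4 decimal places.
\hat\phi_{2} = 0.3520

The Yule-Walker equations for an AR(p) process read, in matrix form,
  Gamma_p phi = r_p,   with   (Gamma_p)_{ij} = gamma(|i - j|),
                       (r_p)_i = gamma(i),   i,j = 1..p.
Substitute the sample gammas (Toeplitz matrix and right-hand side of size 3):
  Gamma_p = [[1.4329, 0.1717, 0.5609], [0.1717, 1.4329, 0.1717], [0.5609, 0.1717, 1.4329]]
  r_p     = [0.1717, 0.5609, 0.6051]
Written out (R1..R3):
  (R1) 1.4329 phi_1 + 0.1717 phi_2 + 0.5609 phi_3 = 0.1717
  (R2) 0.1717 phi_1 + 1.4329 phi_2 + 0.1717 phi_3 = 0.5609
  (R3) 0.5609 phi_1 + 0.1717 phi_2 + 1.4329 phi_3 = 0.6051
Gaussian elimination:
  R2 <- R2 - (0.1717/1.4329) R1 = R2 - (0.119827) R1:  1.412326 phi_2 + 0.104489 phi_3 = 0.540326
  R3 <- R3 - (0.5609/1.4329) R1 = R3 - (0.391444) R1:  0.104489 phi_2 + 1.213339 phi_3 = 0.537889
  R3 <- R3 - (0.104489/1.412326) R2 = R3 - (0.073984) R2:  1.205609 phi_3 = 0.497914
Back-substitution:
  phi_hat_3 = 0.497914 / 1.205609 = 0.412998
  phi_hat_2 = (0.540326 - (0.104489)(0.412998)) / 1.412326 = 0.352024
  phi_hat_1 = (0.1717 - (0.1717)(0.352024) - (0.5609)(0.412998)) / 1.4329 = -0.08402
So phi_hat = [-0.0840, 0.3520, 0.4130].
Therefore phi_hat_2 = 0.3520.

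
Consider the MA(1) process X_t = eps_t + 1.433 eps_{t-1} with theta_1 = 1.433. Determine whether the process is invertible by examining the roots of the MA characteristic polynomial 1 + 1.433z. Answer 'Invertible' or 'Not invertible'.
\text{Not invertible}

The MA(q) characteristic polynomial is P(z) = 1 + 1.433z.
Invertibility requires all roots to lie outside the unit circle, i.e. |z| > 1 for every root.
This is linear in z: 1 + (1.433) z = 0  =>  z = -1/(1.433) = -0.697837,  |z| = 0.697837.
Moduli of all roots: 0.6978.
All moduli strictly greater than 1? No.
Verdict: Not invertible.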